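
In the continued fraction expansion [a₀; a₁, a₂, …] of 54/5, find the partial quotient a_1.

54 ÷ 5 → quotient 10, remainder 4
5 ÷ 4 → quotient 1, remainder 1

1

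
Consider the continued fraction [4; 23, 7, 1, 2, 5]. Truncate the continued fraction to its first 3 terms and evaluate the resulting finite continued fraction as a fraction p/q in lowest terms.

Build up convergents one term at a time:
a_0 = 4: 4/1
a_1 = 23: 93/23
a_2 = 7: 655/162

655/162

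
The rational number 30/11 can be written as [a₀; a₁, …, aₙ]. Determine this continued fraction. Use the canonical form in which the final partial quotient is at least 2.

[2; 1, 2, 1, 2]

Repeatedly divide and take the remainder:
30 ÷ 11 → quotient 2, remainder 8
11 ÷ 8 → quotient 1, remainder 3
8 ÷ 3 → quotient 2, remainder 2
3 ÷ 2 → quotient 1, remainder 1
2 ÷ 1 → quotient 2, remainder 0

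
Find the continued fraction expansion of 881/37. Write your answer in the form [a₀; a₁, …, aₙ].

Apply division with remainder until the remainder is 0:
881 ÷ 37 → quotient 23, remainder 30
37 ÷ 30 → quotient 1, remainder 7
30 ÷ 7 → quotient 4, remainder 2
7 ÷ 2 → quotient 3, remainder 1
2 ÷ 1 → quotient 2, remainder 0

[23; 1, 4, 3, 2]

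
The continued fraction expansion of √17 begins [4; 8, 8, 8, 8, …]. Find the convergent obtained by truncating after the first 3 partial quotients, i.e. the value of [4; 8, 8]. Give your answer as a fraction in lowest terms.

268/65

Start with 8.
8 + 1/(8/1) = 8 + 1/8 = 65/8
4 + 1/(65/8) = 4 + 8/65 = 268/65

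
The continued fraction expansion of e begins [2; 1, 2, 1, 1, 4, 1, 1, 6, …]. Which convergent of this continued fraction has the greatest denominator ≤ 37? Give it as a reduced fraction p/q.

87/32

a_0 = 2: 2/1  (≤ bound)
a_1 = 1: 3/1  (≤ bound)
a_2 = 2: 8/3  (≤ bound)
a_3 = 1: 11/4  (≤ bound)
a_4 = 1: 19/7  (≤ bound)
a_5 = 4: 87/32  (≤ bound)
a_6 = 1: 106/39  (> 37, stop)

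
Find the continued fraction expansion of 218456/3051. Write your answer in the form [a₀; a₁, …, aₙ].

[71; 1, 1, 1, 1, 27, 7, 3]

Run the Euclidean algorithm, recording each quotient:
⌊218456/3051⌋ = 71, remainder 1835
⌊3051/1835⌋ = 1, remainder 1216
⌊1835/1216⌋ = 1, remainder 619
⌊1216/619⌋ = 1, remainder 597
⌊619/597⌋ = 1, remainder 22
⌊597/22⌋ = 27, remainder 3
⌊22/3⌋ = 7, remainder 1
⌊3/1⌋ = 3, remainder 0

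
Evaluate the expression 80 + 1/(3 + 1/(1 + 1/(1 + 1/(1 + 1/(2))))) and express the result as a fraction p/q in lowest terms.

Work from the innermost term outward:
Start with 2.
1 + 1/(2/1) = 1 + 1/2 = 3/2
1 + 1/(3/2) = 1 + 2/3 = 5/3
1 + 1/(5/3) = 1 + 3/5 = 8/5
3 + 1/(8/5) = 3 + 5/8 = 29/8
80 + 1/(29/8) = 80 + 8/29 = 2328/29

2328/29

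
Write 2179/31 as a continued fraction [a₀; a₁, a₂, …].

[70; 3, 2, 4]

Repeatedly divide and take the remainder:
2179 ÷ 31 → quotient 70, remainder 9
31 ÷ 9 → quotient 3, remainder 4
9 ÷ 4 → quotient 2, remainder 1
4 ÷ 1 → quotient 4, remainder 0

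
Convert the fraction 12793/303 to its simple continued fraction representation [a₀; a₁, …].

[42; 4, 1, 1, 10, 1, 2]

Apply division with remainder until the remainder is 0:
12793 ÷ 303 → quotient 42, remainder 67
303 ÷ 67 → quotient 4, remainder 35
67 ÷ 35 → quotient 1, remainder 32
35 ÷ 32 → quotient 1, remainder 3
32 ÷ 3 → quotient 10, remainder 2
3 ÷ 2 → quotient 1, remainder 1
2 ÷ 1 → quotient 2, remainder 0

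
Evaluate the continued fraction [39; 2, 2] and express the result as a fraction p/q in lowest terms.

Start with 2.
2 + 1/(2/1) = 2 + 1/2 = 5/2
39 + 1/(5/2) = 39 + 2/5 = 197/5

197/5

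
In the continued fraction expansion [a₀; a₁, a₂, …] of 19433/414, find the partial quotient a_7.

19433 ÷ 414 → quotient 46, remainder 389
414 ÷ 389 → quotient 1, remainder 25
389 ÷ 25 → quotient 15, remainder 14
25 ÷ 14 → quotient 1, remainder 11
14 ÷ 11 → quotient 1, remainder 3
11 ÷ 3 → quotient 3, remainder 2
3 ÷ 2 → quotient 1, remainder 1
2 ÷ 1 → quotient 2, remainder 0

2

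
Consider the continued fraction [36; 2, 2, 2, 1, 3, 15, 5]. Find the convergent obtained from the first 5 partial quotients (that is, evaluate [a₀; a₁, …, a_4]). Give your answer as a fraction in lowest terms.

619/17

Start with 1.
2 + 1/(1/1) = 2 + 1/1 = 3/1
2 + 1/(3/1) = 2 + 1/3 = 7/3
2 + 1/(7/3) = 2 + 3/7 = 17/7
36 + 1/(17/7) = 36 + 7/17 = 619/17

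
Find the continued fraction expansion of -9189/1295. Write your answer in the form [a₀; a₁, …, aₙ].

[-8; 1, 9, 2, 3, 1, 13]

-9189 = -8·1295 + 1171, so a_0 = -8
1295 = 1·1171 + 124, so a_1 = 1
1171 = 9·124 + 55, so a_2 = 9
124 = 2·55 + 14, so a_3 = 2
55 = 3·14 + 13, so a_4 = 3
14 = 1·13 + 1, so a_5 = 1
13 = 13·1 + 0, so a_6 = 13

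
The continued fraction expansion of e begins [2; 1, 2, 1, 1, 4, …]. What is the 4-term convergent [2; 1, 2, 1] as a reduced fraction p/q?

11/4

a_0 = 2: 2/1
a_1 = 1: 3/1
a_2 = 2: 8/3
a_3 = 1: 11/4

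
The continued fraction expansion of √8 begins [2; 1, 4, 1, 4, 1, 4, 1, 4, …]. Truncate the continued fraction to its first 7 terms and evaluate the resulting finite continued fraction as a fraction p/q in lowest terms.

a_0 = 2: 2/1
a_1 = 1: 3/1
a_2 = 4: 14/5
a_3 = 1: 17/6
a_4 = 4: 82/29
a_5 = 1: 99/35
a_6 = 4: 478/169

478/169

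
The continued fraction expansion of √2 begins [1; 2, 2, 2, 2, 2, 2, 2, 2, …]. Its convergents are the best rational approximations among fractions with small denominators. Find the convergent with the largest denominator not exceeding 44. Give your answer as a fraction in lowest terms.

41/29

List convergents until the denominator exceeds the bound:
a_0 = 1: 1/1  (≤ bound)
a_1 = 2: 3/2  (≤ bound)
a_2 = 2: 7/5  (≤ bound)
a_3 = 2: 17/12  (≤ bound)
a_4 = 2: 41/29  (≤ bound)
a_5 = 2: 99/70  (> 44, stop)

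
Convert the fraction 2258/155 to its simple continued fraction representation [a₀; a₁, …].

[14; 1, 1, 3, 5, 4]

Run the Euclidean algorithm, recording each quotient:
2258 ÷ 155 → quotient 14, remainder 88
155 ÷ 88 → quotient 1, remainder 67
88 ÷ 67 → quotient 1, remainder 21
67 ÷ 21 → quotient 3, remainder 4
21 ÷ 4 → quotient 5, remainder 1
4 ÷ 1 → quotient 4, remainder 0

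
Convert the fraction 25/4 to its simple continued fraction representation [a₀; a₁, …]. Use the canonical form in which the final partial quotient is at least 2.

[6; 4]

⌊25/4⌋ = 6, remainder 1
⌊4/1⌋ = 4, remainder 0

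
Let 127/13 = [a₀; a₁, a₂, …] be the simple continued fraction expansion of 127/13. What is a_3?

Run the Euclidean algorithm, recording each quotient:
⌊127/13⌋ = 9, remainder 10
⌊13/10⌋ = 1, remainder 3
⌊10/3⌋ = 3, remainder 1
⌊3/1⌋ = 3, remainder 0

3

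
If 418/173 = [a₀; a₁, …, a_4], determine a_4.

⌊418/173⌋ = 2, remainder 72
⌊173/72⌋ = 2, remainder 29
⌊72/29⌋ = 2, remainder 14
⌊29/14⌋ = 2, remainder 1
⌊14/1⌋ = 14, remainder 0

14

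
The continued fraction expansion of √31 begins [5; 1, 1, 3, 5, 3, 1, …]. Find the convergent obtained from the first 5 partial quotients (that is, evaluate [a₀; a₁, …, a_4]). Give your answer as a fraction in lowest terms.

Start with 5.
3 + 1/(5/1) = 3 + 1/5 = 16/5
1 + 1/(16/5) = 1 + 5/16 = 21/16
1 + 1/(21/16) = 1 + 16/21 = 37/21
5 + 1/(37/21) = 5 + 21/37 = 206/37

206/37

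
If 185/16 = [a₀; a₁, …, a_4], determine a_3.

Repeatedly divide and take the remainder:
185 ÷ 16 → quotient 11, remainder 9
16 ÷ 9 → quotient 1, remainder 7
9 ÷ 7 → quotient 1, remainder 2
7 ÷ 2 → quotient 3, remainder 1

3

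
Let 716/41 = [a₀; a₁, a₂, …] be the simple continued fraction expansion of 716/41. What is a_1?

2

Run the Euclidean algorithm, recording each quotient:
716 = 17·41 + 19, so a_0 = 17
41 = 2·19 + 3, so a_1 = 2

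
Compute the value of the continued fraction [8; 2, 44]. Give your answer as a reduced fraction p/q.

Collapse the nested fraction from the inside out:
Start with 44.
2 + 1/(44/1) = 2 + 1/44 = 89/44
8 + 1/(89/44) = 8 + 44/89 = 756/89

756/89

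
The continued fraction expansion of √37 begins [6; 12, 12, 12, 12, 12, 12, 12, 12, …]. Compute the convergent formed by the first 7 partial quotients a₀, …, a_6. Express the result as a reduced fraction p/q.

Compute successive convergents:
a_0 = 6: 6/1
a_1 = 12: 73/12
a_2 = 12: 882/145
a_3 = 12: 10657/1752
a_4 = 12: 128766/21169
a_5 = 12: 1555849/255780
a_6 = 12: 18798954/3090529

18798954/3090529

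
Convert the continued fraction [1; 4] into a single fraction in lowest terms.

Start with 4.
1 + 1/(4/1) = 1 + 1/4 = 5/4

5/4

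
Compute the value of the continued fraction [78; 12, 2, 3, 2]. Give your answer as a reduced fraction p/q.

Start with 2.
3 + 1/(2/1) = 3 + 1/2 = 7/2
2 + 1/(7/2) = 2 + 2/7 = 16/7
12 + 1/(16/7) = 12 + 7/16 = 199/16
78 + 1/(199/16) = 78 + 16/199 = 15538/199

15538/199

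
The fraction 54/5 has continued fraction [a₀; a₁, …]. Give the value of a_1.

1

54 ÷ 5 → quotient 10, remainder 4
5 ÷ 4 → quotient 1, remainder 1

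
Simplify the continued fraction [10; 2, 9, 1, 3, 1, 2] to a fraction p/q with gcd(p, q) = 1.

3017/288

Compute successive convergents:
a_0 = 10: 10/1
a_1 = 2: 21/2
a_2 = 9: 199/19
a_3 = 1: 220/21
a_4 = 3: 859/82
a_5 = 1: 1079/103
a_6 = 2: 3017/288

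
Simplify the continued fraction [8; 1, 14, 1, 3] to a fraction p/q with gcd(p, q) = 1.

563/63

Compute successive convergents:
a_0 = 8: 8/1
a_1 = 1: 9/1
a_2 = 14: 134/15
a_3 = 1: 143/16
a_4 = 3: 563/63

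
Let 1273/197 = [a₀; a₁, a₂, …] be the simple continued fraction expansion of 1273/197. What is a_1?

2

Repeatedly divide and take the remainder:
1273 = 6·197 + 91, so a_0 = 6
197 = 2·91 + 15, so a_1 = 2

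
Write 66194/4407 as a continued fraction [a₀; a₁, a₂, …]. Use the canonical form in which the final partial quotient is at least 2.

[15; 49, 1, 1, 14, 3]

Run the Euclidean algorithm, recording each quotient:
66194 = 15·4407 + 89, so a_0 = 15
4407 = 49·89 + 46, so a_1 = 49
89 = 1·46 + 43, so a_2 = 1
46 = 1·43 + 3, so a_3 = 1
43 = 14·3 + 1, so a_4 = 14
3 = 3·1 + 0, so a_5 = 3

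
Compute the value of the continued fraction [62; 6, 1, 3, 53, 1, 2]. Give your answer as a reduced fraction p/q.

271463/4368

Starting at the tail and folding back:
Start with 2.
1 + 1/(2/1) = 1 + 1/2 = 3/2
53 + 1/(3/2) = 53 + 2/3 = 161/3
3 + 1/(161/3) = 3 + 3/161 = 486/161
1 + 1/(486/161) = 1 + 161/486 = 647/486
6 + 1/(647/486) = 6 + 486/647 = 4368/647
62 + 1/(4368/647) = 62 + 647/4368 = 271463/4368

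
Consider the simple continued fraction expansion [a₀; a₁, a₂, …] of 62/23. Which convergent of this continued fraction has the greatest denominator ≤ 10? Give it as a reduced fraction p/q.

List convergents until the denominator exceeds the bound:
a_0 = 2: 2/1  (≤ bound)
a_1 = 1: 3/1  (≤ bound)
a_2 = 2: 8/3  (≤ bound)
a_3 = 3: 27/10  (≤ bound)
a_4 = 2: 62/23  (> 10, stop)

27/10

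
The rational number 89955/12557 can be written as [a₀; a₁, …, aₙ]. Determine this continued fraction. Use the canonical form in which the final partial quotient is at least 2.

[7; 6, 9, 3, 3, 2, 1, 6]

⌊89955/12557⌋ = 7, remainder 2056
⌊12557/2056⌋ = 6, remainder 221
⌊2056/221⌋ = 9, remainder 67
⌊221/67⌋ = 3, remainder 20
⌊67/20⌋ = 3, remainder 7
⌊20/7⌋ = 2, remainder 6
⌊7/6⌋ = 1, remainder 1
⌊6/1⌋ = 6, remainder 0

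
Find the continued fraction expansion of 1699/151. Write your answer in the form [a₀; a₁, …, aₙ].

1699 = 11·151 + 38, so a_0 = 11
151 = 3·38 + 37, so a_1 = 3
38 = 1·37 + 1, so a_2 = 1
37 = 37·1 + 0, so a_3 = 37

[11; 3, 1, 37]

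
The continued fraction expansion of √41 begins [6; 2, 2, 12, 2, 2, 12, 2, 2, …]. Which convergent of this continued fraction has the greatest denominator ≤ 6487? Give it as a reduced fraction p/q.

a_0 = 6: 6/1  (≤ bound)
a_1 = 2: 13/2  (≤ bound)
a_2 = 2: 32/5  (≤ bound)
a_3 = 12: 397/62  (≤ bound)
a_4 = 2: 826/129  (≤ bound)
a_5 = 2: 2049/320  (≤ bound)
a_6 = 12: 25414/3969  (≤ bound)
a_7 = 2: 52877/8258  (> 6487, stop)

25414/3969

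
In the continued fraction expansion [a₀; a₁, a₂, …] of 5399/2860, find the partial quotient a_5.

14

5399 = 1·2860 + 2539, so a_0 = 1
2860 = 1·2539 + 321, so a_1 = 1
2539 = 7·321 + 292, so a_2 = 7
321 = 1·292 + 29, so a_3 = 1
292 = 10·29 + 2, so a_4 = 10
29 = 14·2 + 1, so a_5 = 14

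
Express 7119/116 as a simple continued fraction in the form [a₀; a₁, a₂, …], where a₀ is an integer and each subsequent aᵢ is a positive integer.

⌊7119/116⌋ = 61, remainder 43
⌊116/43⌋ = 2, remainder 30
⌊43/30⌋ = 1, remainder 13
⌊30/13⌋ = 2, remainder 4
⌊13/4⌋ = 3, remainder 1
⌊4/1⌋ = 4, remainder 0

[61; 2, 1, 2, 3, 4]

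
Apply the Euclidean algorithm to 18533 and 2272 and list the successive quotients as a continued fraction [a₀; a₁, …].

[8; 6, 2, 1, 2, 1, 15, 2]

Repeatedly divide and take the remainder:
18533 = 8·2272 + 357, so a_0 = 8
2272 = 6·357 + 130, so a_1 = 6
357 = 2·130 + 97, so a_2 = 2
130 = 1·97 + 33, so a_3 = 1
97 = 2·33 + 31, so a_4 = 2
33 = 1·31 + 2, so a_5 = 1
31 = 15·2 + 1, so a_6 = 15
2 = 2·1 + 0, so a_7 = 2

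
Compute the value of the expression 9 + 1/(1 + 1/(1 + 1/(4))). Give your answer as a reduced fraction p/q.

86/9

Use the convergent recurrence hₖ = aₖ·hₖ₋₁ + hₖ₋₂ (and likewise for the denominators kₖ):
a_0 = 9: 9/1
a_1 = 1: 10/1
a_2 = 1: 19/2
a_3 = 4: 86/9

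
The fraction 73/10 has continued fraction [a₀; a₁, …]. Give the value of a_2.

73 ÷ 10 → quotient 7, remainder 3
10 ÷ 3 → quotient 3, remainder 1
3 ÷ 1 → quotient 3, remainder 0

3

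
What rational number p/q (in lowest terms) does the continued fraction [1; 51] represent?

a_0 = 1: 1/1
a_1 = 51: 52/51

52/51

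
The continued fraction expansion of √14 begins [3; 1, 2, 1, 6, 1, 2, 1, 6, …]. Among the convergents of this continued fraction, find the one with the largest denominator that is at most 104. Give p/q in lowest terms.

333/89

List convergents until the denominator exceeds the bound:
a_0 = 3: 3/1  (≤ bound)
a_1 = 1: 4/1  (≤ bound)
a_2 = 2: 11/3  (≤ bound)
a_3 = 1: 15/4  (≤ bound)
a_4 = 6: 101/27  (≤ bound)
a_5 = 1: 116/31  (≤ bound)
a_6 = 2: 333/89  (≤ bound)
a_7 = 1: 449/120  (> 104, stop)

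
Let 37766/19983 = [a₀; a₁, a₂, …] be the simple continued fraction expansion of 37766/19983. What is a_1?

1

37766 ÷ 19983 → quotient 1, remainder 17783
19983 ÷ 17783 → quotient 1, remainder 2200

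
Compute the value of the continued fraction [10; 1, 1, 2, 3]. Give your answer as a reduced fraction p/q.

180/17

a_0 = 10: 10/1
a_1 = 1: 11/1
a_2 = 1: 21/2
a_3 = 2: 53/5
a_4 = 3: 180/17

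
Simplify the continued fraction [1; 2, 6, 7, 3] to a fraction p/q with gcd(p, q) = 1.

Start with 3.
7 + 1/(3/1) = 7 + 1/3 = 22/3
6 + 1/(22/3) = 6 + 3/22 = 135/22
2 + 1/(135/22) = 2 + 22/135 = 292/135
1 + 1/(292/135) = 1 + 135/292 = 427/292

427/292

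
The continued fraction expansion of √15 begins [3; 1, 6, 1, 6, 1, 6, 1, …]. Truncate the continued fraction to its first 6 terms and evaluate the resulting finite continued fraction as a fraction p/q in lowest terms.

244/63

Start with 1.
6 + 1/(1/1) = 6 + 1/1 = 7/1
1 + 1/(7/1) = 1 + 1/7 = 8/7
6 + 1/(8/7) = 6 + 7/8 = 55/8
1 + 1/(55/8) = 1 + 8/55 = 63/55
3 + 1/(63/55) = 3 + 55/63 = 244/63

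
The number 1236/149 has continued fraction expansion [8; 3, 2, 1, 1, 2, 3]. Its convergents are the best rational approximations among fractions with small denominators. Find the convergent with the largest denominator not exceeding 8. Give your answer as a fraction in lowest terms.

a_0 = 8: 8/1  (≤ bound)
a_1 = 3: 25/3  (≤ bound)
a_2 = 2: 58/7  (≤ bound)
a_3 = 1: 83/10  (> 8, stop)

58/7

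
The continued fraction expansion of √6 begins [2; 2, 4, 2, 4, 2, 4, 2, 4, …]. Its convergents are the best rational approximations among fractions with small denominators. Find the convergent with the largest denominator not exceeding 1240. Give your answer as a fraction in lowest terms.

a_0 = 2: 2/1  (≤ bound)
a_1 = 2: 5/2  (≤ bound)
a_2 = 4: 22/9  (≤ bound)
a_3 = 2: 49/20  (≤ bound)
a_4 = 4: 218/89  (≤ bound)
a_5 = 2: 485/198  (≤ bound)
a_6 = 4: 2158/881  (≤ bound)
a_7 = 2: 4801/1960  (> 1240, stop)

2158/881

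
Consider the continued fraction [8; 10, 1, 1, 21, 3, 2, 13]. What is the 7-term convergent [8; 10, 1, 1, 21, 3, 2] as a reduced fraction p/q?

25953/3206

Work from the innermost term outward:
Start with 2.
3 + 1/(2/1) = 3 + 1/2 = 7/2
21 + 1/(7/2) = 21 + 2/7 = 149/7
1 + 1/(149/7) = 1 + 7/149 = 156/149
1 + 1/(156/149) = 1 + 149/156 = 305/156
10 + 1/(305/156) = 10 + 156/305 = 3206/305
8 + 1/(3206/305) = 8 + 305/3206 = 25953/3206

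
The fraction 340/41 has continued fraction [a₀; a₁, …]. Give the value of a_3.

2

Repeatedly divide and take the remainder:
⌊340/41⌋ = 8, remainder 12
⌊41/12⌋ = 3, remainder 5
⌊12/5⌋ = 2, remainder 2
⌊5/2⌋ = 2, remainder 1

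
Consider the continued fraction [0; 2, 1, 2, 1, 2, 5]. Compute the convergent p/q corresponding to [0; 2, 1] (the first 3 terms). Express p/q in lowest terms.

Compute successive convergents:
a_0 = 0: 0/1
a_1 = 2: 1/2
a_2 = 1: 1/3

1/3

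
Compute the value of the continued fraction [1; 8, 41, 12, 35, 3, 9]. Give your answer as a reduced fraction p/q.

a_0 = 1: 1/1
a_1 = 8: 9/8
a_2 = 41: 370/329
a_3 = 12: 4449/3956
a_4 = 35: 156085/138789
a_5 = 3: 472704/420323
a_6 = 9: 4410421/3921696

4410421/3921696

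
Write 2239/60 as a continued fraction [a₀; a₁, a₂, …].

2239 ÷ 60 → quotient 37, remainder 19
60 ÷ 19 → quotient 3, remainder 3
19 ÷ 3 → quotient 6, remainder 1
3 ÷ 1 → quotient 3, remainder 0

[37; 3, 6, 3]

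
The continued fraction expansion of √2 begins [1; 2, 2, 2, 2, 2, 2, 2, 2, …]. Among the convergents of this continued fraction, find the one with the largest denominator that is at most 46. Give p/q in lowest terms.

41/29

a_0 = 1: 1/1  (≤ bound)
a_1 = 2: 3/2  (≤ bound)
a_2 = 2: 7/5  (≤ bound)
a_3 = 2: 17/12  (≤ bound)
a_4 = 2: 41/29  (≤ bound)
a_5 = 2: 99/70  (> 46, stop)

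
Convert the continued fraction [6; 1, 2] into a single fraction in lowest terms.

20/3

Work from the innermost term outward:
Start with 2.
1 + 1/(2/1) = 1 + 1/2 = 3/2
6 + 1/(3/2) = 6 + 2/3 = 20/3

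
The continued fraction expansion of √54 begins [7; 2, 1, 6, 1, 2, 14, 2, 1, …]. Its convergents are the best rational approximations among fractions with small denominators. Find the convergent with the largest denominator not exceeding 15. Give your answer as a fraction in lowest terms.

22/3

a_0 = 7: 7/1  (≤ bound)
a_1 = 2: 15/2  (≤ bound)
a_2 = 1: 22/3  (≤ bound)
a_3 = 6: 147/20  (> 15, stop)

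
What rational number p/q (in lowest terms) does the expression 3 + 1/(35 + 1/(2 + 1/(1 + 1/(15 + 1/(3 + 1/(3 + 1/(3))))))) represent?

169200/55873

Start with 3.
3 + 1/(3/1) = 3 + 1/3 = 10/3
3 + 1/(10/3) = 3 + 3/10 = 33/10
15 + 1/(33/10) = 15 + 10/33 = 505/33
1 + 1/(505/33) = 1 + 33/505 = 538/505
2 + 1/(538/505) = 2 + 505/538 = 1581/538
35 + 1/(1581/538) = 35 + 538/1581 = 55873/1581
3 + 1/(55873/1581) = 3 + 1581/55873 = 169200/55873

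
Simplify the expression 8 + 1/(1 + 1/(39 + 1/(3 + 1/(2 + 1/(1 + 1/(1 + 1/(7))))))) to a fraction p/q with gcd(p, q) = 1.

46653/5198

Start with 7.
1 + 1/(7/1) = 1 + 1/7 = 8/7
1 + 1/(8/7) = 1 + 7/8 = 15/8
2 + 1/(15/8) = 2 + 8/15 = 38/15
3 + 1/(38/15) = 3 + 15/38 = 129/38
39 + 1/(129/38) = 39 + 38/129 = 5069/129
1 + 1/(5069/129) = 1 + 129/5069 = 5198/5069
8 + 1/(5198/5069) = 8 + 5069/5198 = 46653/5198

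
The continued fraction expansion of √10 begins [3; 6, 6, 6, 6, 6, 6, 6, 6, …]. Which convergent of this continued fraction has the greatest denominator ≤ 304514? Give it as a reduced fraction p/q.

168717/53353

a_0 = 3: 3/1  (≤ bound)
a_1 = 6: 19/6  (≤ bound)
a_2 = 6: 117/37  (≤ bound)
a_3 = 6: 721/228  (≤ bound)
a_4 = 6: 4443/1405  (≤ bound)
a_5 = 6: 27379/8658  (≤ bound)
a_6 = 6: 168717/53353  (≤ bound)
a_7 = 6: 1039681/328776  (> 304514, stop)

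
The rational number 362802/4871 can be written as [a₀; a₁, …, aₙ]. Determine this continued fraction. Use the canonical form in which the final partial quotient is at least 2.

Run the Euclidean algorithm, recording each quotient:
⌊362802/4871⌋ = 74, remainder 2348
⌊4871/2348⌋ = 2, remainder 175
⌊2348/175⌋ = 13, remainder 73
⌊175/73⌋ = 2, remainder 29
⌊73/29⌋ = 2, remainder 15
⌊29/15⌋ = 1, remainder 14
⌊15/14⌋ = 1, remainder 1
⌊14/1⌋ = 14, remainder 0

[74; 2, 13, 2, 2, 1, 1, 14]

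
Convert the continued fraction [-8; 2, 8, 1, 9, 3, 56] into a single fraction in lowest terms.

-247143/32836

a_0 = -8: -8/1
a_1 = 2: -15/2
a_2 = 8: -128/17
a_3 = 1: -143/19
a_4 = 9: -1415/188
a_5 = 3: -4388/583
a_6 = 56: -247143/32836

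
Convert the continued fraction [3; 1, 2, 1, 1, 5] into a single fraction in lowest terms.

145/39

Start with 5.
1 + 1/(5/1) = 1 + 1/5 = 6/5
1 + 1/(6/5) = 1 + 5/6 = 11/6
2 + 1/(11/6) = 2 + 6/11 = 28/11
1 + 1/(28/11) = 1 + 11/28 = 39/28
3 + 1/(39/28) = 3 + 28/39 = 145/39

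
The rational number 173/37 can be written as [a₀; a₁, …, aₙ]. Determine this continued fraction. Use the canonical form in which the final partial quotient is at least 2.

Repeatedly divide and take the remainder:
173 ÷ 37 → quotient 4, remainder 25
37 ÷ 25 → quotient 1, remainder 12
25 ÷ 12 → quotient 2, remainder 1
12 ÷ 1 → quotient 12, remainder 0

[4; 1, 2, 12]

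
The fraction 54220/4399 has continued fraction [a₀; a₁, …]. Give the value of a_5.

3

54220 = 12·4399 + 1432, so a_0 = 12
4399 = 3·1432 + 103, so a_1 = 3
1432 = 13·103 + 93, so a_2 = 13
103 = 1·93 + 10, so a_3 = 1
93 = 9·10 + 3, so a_4 = 9
10 = 3·3 + 1, so a_5 = 3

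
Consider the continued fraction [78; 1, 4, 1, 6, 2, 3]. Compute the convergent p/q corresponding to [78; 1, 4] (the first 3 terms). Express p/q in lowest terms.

394/5

Work from the innermost term outward:
Start with 4.
1 + 1/(4/1) = 1 + 1/4 = 5/4
78 + 1/(5/4) = 78 + 4/5 = 394/5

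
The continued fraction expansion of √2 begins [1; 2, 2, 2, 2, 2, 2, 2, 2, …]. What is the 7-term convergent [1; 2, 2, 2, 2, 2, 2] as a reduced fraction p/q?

Build up convergents one term at a time:
a_0 = 1: 1/1
a_1 = 2: 3/2
a_2 = 2: 7/5
a_3 = 2: 17/12
a_4 = 2: 41/29
a_5 = 2: 99/70
a_6 = 2: 239/169

239/169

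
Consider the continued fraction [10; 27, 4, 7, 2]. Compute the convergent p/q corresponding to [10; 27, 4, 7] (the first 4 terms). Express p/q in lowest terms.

Start with 7.
4 + 1/(7/1) = 4 + 1/7 = 29/7
27 + 1/(29/7) = 27 + 7/29 = 790/29
10 + 1/(790/29) = 10 + 29/790 = 7929/790

7929/790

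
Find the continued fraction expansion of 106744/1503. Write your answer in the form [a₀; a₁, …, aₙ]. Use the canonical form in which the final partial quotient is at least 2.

⌊106744/1503⌋ = 71, remainder 31
⌊1503/31⌋ = 48, remainder 15
⌊31/15⌋ = 2, remainder 1
⌊15/1⌋ = 15, remainder 0

[71; 48, 2, 15]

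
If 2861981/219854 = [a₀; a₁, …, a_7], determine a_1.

2861981 = 13·219854 + 3879, so a_0 = 13
219854 = 56·3879 + 2630, so a_1 = 56

56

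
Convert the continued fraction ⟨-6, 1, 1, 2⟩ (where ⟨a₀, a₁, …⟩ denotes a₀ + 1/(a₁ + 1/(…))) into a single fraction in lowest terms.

-27/5

a_0 = -6: -6/1
a_1 = 1: -5/1
a_2 = 1: -11/2
a_3 = 2: -27/5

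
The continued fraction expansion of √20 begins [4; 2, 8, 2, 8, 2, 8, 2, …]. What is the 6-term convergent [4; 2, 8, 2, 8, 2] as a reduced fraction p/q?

2889/646

Work from the innermost term outward:
Start with 2.
8 + 1/(2/1) = 8 + 1/2 = 17/2
2 + 1/(17/2) = 2 + 2/17 = 36/17
8 + 1/(36/17) = 8 + 17/36 = 305/36
2 + 1/(305/36) = 2 + 36/305 = 646/305
4 + 1/(646/305) = 4 + 305/646 = 2889/646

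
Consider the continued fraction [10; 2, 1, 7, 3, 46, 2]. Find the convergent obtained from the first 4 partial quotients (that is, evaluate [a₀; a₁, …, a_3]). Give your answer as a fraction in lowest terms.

Compute successive convergents:
a_0 = 10: 10/1
a_1 = 2: 21/2
a_2 = 1: 31/3
a_3 = 7: 238/23

238/23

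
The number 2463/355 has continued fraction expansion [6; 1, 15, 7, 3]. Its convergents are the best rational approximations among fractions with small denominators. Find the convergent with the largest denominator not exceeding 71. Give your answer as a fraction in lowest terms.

List convergents until the denominator exceeds the bound:
a_0 = 6: 6/1  (≤ bound)
a_1 = 1: 7/1  (≤ bound)
a_2 = 15: 111/16  (≤ bound)
a_3 = 7: 784/113  (> 71, stop)

111/16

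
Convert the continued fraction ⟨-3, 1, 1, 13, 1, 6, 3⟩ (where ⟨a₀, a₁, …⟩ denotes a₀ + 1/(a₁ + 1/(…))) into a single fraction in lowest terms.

Collapse the nested fraction from the inside out:
Start with 3.
6 + 1/(3/1) = 6 + 1/3 = 19/3
1 + 1/(19/3) = 1 + 3/19 = 22/19
13 + 1/(22/19) = 13 + 19/22 = 305/22
1 + 1/(305/22) = 1 + 22/305 = 327/305
1 + 1/(327/305) = 1 + 305/327 = 632/327
-3 + 1/(632/327) = -3 + 327/632 = -1569/632

-1569/632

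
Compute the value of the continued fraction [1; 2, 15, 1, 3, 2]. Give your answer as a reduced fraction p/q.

435/293

a_0 = 1: 1/1
a_1 = 2: 3/2
a_2 = 15: 46/31
a_3 = 1: 49/33
a_4 = 3: 193/130
a_5 = 2: 435/293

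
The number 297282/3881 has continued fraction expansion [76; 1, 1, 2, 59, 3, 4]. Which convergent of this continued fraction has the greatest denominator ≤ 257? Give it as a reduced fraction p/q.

383/5

a_0 = 76: 76/1  (≤ bound)
a_1 = 1: 77/1  (≤ bound)
a_2 = 1: 153/2  (≤ bound)
a_3 = 2: 383/5  (≤ bound)
a_4 = 59: 22750/297  (> 257, stop)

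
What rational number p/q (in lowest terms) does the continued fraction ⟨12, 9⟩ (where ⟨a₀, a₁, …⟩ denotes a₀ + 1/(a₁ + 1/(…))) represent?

Start with 9.
12 + 1/(9/1) = 12 + 1/9 = 109/9

109/9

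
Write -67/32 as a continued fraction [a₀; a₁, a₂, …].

-67 ÷ 32 → quotient -3, remainder 29
32 ÷ 29 → quotient 1, remainder 3
29 ÷ 3 → quotient 9, remainder 2
3 ÷ 2 → quotient 1, remainder 1
2 ÷ 1 → quotient 2, remainder 0

[-3; 1, 9, 1, 2]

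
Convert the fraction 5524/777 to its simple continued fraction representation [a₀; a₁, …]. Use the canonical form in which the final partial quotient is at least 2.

[7; 9, 7, 12]

⌊5524/777⌋ = 7, remainder 85
⌊777/85⌋ = 9, remainder 12
⌊85/12⌋ = 7, remainder 1
⌊12/1⌋ = 12, remainder 0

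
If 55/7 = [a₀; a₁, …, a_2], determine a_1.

Repeatedly divide and take the remainder:
55 = 7·7 + 6, so a_0 = 7
7 = 1·6 + 1, so a_1 = 1

1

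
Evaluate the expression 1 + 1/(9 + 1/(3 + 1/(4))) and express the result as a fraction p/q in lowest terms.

134/121

a_0 = 1: 1/1
a_1 = 9: 10/9
a_2 = 3: 31/28
a_3 = 4: 134/121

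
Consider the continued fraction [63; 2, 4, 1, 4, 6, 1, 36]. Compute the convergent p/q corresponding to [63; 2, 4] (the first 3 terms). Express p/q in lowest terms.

Start with 4.
2 + 1/(4/1) = 2 + 1/4 = 9/4
63 + 1/(9/4) = 63 + 4/9 = 571/9

571/9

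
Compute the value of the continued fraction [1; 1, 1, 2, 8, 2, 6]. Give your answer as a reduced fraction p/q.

919/576

Start with 6.
2 + 1/(6/1) = 2 + 1/6 = 13/6
8 + 1/(13/6) = 8 + 6/13 = 110/13
2 + 1/(110/13) = 2 + 13/110 = 233/110
1 + 1/(233/110) = 1 + 110/233 = 343/233
1 + 1/(343/233) = 1 + 233/343 = 576/343
1 + 1/(576/343) = 1 + 343/576 = 919/576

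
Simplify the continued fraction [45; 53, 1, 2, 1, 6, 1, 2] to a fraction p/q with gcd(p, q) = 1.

Build up convergents one term at a time:
a_0 = 45: 45/1
a_1 = 53: 2386/53
a_2 = 1: 2431/54
a_3 = 2: 7248/161
a_4 = 1: 9679/215
a_5 = 6: 65322/1451
a_6 = 1: 75001/1666
a_7 = 2: 215324/4783

215324/4783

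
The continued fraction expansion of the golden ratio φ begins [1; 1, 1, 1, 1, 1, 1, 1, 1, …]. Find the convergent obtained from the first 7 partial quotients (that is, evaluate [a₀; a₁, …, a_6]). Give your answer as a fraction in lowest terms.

21/13

Start with 1.
1 + 1/(1/1) = 1 + 1/1 = 2/1
1 + 1/(2/1) = 1 + 1/2 = 3/2
1 + 1/(3/2) = 1 + 2/3 = 5/3
1 + 1/(5/3) = 1 + 3/5 = 8/5
1 + 1/(8/5) = 1 + 5/8 = 13/8
1 + 1/(13/8) = 1 + 8/13 = 21/13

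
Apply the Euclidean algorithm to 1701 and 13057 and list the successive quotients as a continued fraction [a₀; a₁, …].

Apply division with remainder until the remainder is 0:
1701 ÷ 13057 → quotient 0, remainder 1701
13057 ÷ 1701 → quotient 7, remainder 1150
1701 ÷ 1150 → quotient 1, remainder 551
1150 ÷ 551 → quotient 2, remainder 48
551 ÷ 48 → quotient 11, remainder 23
48 ÷ 23 → quotient 2, remainder 2
23 ÷ 2 → quotient 11, remainder 1
2 ÷ 1 → quotient 2, remainder 0

[0; 7, 1, 2, 11, 2, 11, 2]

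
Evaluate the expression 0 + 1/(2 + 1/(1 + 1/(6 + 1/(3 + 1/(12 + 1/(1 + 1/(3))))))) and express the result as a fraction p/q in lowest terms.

1150/3293

Build up convergents one term at a time:
a_0 = 0: 0/1
a_1 = 2: 1/2
a_2 = 1: 1/3
a_3 = 6: 7/20
a_4 = 3: 22/63
a_5 = 12: 271/776
a_6 = 1: 293/839
a_7 = 3: 1150/3293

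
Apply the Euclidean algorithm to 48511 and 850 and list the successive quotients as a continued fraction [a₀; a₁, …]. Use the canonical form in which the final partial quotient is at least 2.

48511 ÷ 850 → quotient 57, remainder 61
850 ÷ 61 → quotient 13, remainder 57
61 ÷ 57 → quotient 1, remainder 4
57 ÷ 4 → quotient 14, remainder 1
4 ÷ 1 → quotient 4, remainder 0

[57; 13, 1, 14, 4]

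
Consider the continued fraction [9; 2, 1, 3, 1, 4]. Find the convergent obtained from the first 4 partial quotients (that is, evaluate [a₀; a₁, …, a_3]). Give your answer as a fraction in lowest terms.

103/11

Start with 3.
1 + 1/(3/1) = 1 + 1/3 = 4/3
2 + 1/(4/3) = 2 + 3/4 = 11/4
9 + 1/(11/4) = 9 + 4/11 = 103/11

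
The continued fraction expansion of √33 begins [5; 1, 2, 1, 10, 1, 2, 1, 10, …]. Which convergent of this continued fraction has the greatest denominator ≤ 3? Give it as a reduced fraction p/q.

List convergents until the denominator exceeds the bound:
a_0 = 5: 5/1  (≤ bound)
a_1 = 1: 6/1  (≤ bound)
a_2 = 2: 17/3  (≤ bound)
a_3 = 1: 23/4  (> 3, stop)

17/3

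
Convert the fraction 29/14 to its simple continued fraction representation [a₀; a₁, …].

[2; 14]

29 = 2·14 + 1, so a_0 = 2
14 = 14·1 + 0, so a_1 = 14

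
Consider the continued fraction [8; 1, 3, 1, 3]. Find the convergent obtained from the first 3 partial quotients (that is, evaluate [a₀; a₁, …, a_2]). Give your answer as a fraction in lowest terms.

35/4

Use the convergent recurrence hₖ = aₖ·hₖ₋₁ + hₖ₋₂ (and likewise for the denominators kₖ):
a_0 = 8: 8/1
a_1 = 1: 9/1
a_2 = 3: 35/4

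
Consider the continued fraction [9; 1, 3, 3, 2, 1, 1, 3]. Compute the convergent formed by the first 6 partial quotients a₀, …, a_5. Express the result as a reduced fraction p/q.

Use the convergent recurrence hₖ = aₖ·hₖ₋₁ + hₖ₋₂ (and likewise for the denominators kₖ):
a_0 = 9: 9/1
a_1 = 1: 10/1
a_2 = 3: 39/4
a_3 = 3: 127/13
a_4 = 2: 293/30
a_5 = 1: 420/43

420/43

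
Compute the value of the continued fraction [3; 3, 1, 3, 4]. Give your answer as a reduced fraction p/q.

Start with 4.
3 + 1/(4/1) = 3 + 1/4 = 13/4
1 + 1/(13/4) = 1 + 4/13 = 17/13
3 + 1/(17/13) = 3 + 13/17 = 64/17
3 + 1/(64/17) = 3 + 17/64 = 209/64

209/64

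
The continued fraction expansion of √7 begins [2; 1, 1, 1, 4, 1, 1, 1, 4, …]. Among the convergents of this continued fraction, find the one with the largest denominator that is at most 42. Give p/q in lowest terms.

a_0 = 2: 2/1  (≤ bound)
a_1 = 1: 3/1  (≤ bound)
a_2 = 1: 5/2  (≤ bound)
a_3 = 1: 8/3  (≤ bound)
a_4 = 4: 37/14  (≤ bound)
a_5 = 1: 45/17  (≤ bound)
a_6 = 1: 82/31  (≤ bound)
a_7 = 1: 127/48  (> 42, stop)

82/31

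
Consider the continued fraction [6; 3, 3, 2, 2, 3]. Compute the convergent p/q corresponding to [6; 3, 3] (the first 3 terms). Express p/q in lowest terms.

63/10

Starting at the tail and folding back:
Start with 3.
3 + 1/(3/1) = 3 + 1/3 = 10/3
6 + 1/(10/3) = 6 + 3/10 = 63/10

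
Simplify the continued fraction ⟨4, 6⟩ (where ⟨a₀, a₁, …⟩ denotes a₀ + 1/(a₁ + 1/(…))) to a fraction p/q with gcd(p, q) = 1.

a_0 = 4: 4/1
a_1 = 6: 25/6

25/6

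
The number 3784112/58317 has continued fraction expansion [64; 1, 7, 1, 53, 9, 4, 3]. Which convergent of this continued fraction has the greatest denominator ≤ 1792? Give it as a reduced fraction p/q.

a_0 = 64: 64/1  (≤ bound)
a_1 = 1: 65/1  (≤ bound)
a_2 = 7: 519/8  (≤ bound)
a_3 = 1: 584/9  (≤ bound)
a_4 = 53: 31471/485  (≤ bound)
a_5 = 9: 283823/4374  (> 1792, stop)

31471/485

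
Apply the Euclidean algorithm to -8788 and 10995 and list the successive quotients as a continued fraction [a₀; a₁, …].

[-1; 4, 1, 54, 5, 1, 2, 2]

Run the Euclidean algorithm, recording each quotient:
-8788 = -1·10995 + 2207, so a_0 = -1
10995 = 4·2207 + 2167, so a_1 = 4
2207 = 1·2167 + 40, so a_2 = 1
2167 = 54·40 + 7, so a_3 = 54
40 = 5·7 + 5, so a_4 = 5
7 = 1·5 + 2, so a_5 = 1
5 = 2·2 + 1, so a_6 = 2
2 = 2·1 + 0, so a_7 = 2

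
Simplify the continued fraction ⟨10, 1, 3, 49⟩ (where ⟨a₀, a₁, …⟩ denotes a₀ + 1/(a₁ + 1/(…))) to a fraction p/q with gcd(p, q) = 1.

Start with 49.
3 + 1/(49/1) = 3 + 1/49 = 148/49
1 + 1/(148/49) = 1 + 49/148 = 197/148
10 + 1/(197/148) = 10 + 148/197 = 2118/197

2118/197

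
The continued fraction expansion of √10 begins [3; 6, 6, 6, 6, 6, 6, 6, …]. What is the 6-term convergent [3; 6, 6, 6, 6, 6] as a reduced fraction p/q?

a_0 = 3: 3/1
a_1 = 6: 19/6
a_2 = 6: 117/37
a_3 = 6: 721/228
a_4 = 6: 4443/1405
a_5 = 6: 27379/8658

27379/8658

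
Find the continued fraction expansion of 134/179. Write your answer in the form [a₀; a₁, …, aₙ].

[0; 1, 2, 1, 44]

134 ÷ 179 → quotient 0, remainder 134
179 ÷ 134 → quotient 1, remainder 45
134 ÷ 45 → quotient 2, remainder 44
45 ÷ 44 → quotient 1, remainder 1
44 ÷ 1 → quotient 44, remainder 0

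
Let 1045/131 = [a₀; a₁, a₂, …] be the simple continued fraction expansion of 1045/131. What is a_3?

Apply division with remainder until the remainder is 0:
⌊1045/131⌋ = 7, remainder 128
⌊131/128⌋ = 1, remainder 3
⌊128/3⌋ = 42, remainder 2
⌊3/2⌋ = 1, remainder 1

1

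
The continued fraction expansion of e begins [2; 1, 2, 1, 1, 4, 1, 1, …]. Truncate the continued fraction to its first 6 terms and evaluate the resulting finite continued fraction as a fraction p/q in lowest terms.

87/32

Compute successive convergents:
a_0 = 2: 2/1
a_1 = 1: 3/1
a_2 = 2: 8/3
a_3 = 1: 11/4
a_4 = 1: 19/7
a_5 = 4: 87/32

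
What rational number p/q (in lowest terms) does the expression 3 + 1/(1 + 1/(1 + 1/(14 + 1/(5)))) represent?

517/147

Collapse the nested fraction from the inside out:
Start with 5.
14 + 1/(5/1) = 14 + 1/5 = 71/5
1 + 1/(71/5) = 1 + 5/71 = 76/71
1 + 1/(76/71) = 1 + 71/76 = 147/76
3 + 1/(147/76) = 3 + 76/147 = 517/147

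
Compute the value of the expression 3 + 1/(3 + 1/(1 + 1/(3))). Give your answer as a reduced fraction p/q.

49/15

Start with 3.
1 + 1/(3/1) = 1 + 1/3 = 4/3
3 + 1/(4/3) = 3 + 3/4 = 15/4
3 + 1/(15/4) = 3 + 4/15 = 49/15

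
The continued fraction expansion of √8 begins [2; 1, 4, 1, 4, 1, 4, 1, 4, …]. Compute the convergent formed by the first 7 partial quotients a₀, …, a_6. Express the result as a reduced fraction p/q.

478/169

Starting at the tail and folding back:
Start with 4.
1 + 1/(4/1) = 1 + 1/4 = 5/4
4 + 1/(5/4) = 4 + 4/5 = 24/5
1 + 1/(24/5) = 1 + 5/24 = 29/24
4 + 1/(29/24) = 4 + 24/29 = 140/29
1 + 1/(140/29) = 1 + 29/140 = 169/140
2 + 1/(169/140) = 2 + 140/169 = 478/169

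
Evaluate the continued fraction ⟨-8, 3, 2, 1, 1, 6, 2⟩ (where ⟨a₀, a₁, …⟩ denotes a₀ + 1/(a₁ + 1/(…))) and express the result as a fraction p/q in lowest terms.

-1857/241

Use the convergent recurrence hₖ = aₖ·hₖ₋₁ + hₖ₋₂ (and likewise for the denominators kₖ):
a_0 = -8: -8/1
a_1 = 3: -23/3
a_2 = 2: -54/7
a_3 = 1: -77/10
a_4 = 1: -131/17
a_5 = 6: -863/112
a_6 = 2: -1857/241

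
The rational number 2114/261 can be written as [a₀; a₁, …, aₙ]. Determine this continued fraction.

[8; 10, 26]

2114 ÷ 261 → quotient 8, remainder 26
261 ÷ 26 → quotient 10, remainder 1
26 ÷ 1 → quotient 26, remainder 0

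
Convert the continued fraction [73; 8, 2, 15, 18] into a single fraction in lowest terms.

Compute successive convergents:
a_0 = 73: 73/1
a_1 = 8: 585/8
a_2 = 2: 1243/17
a_3 = 15: 19230/263
a_4 = 18: 347383/4751

347383/4751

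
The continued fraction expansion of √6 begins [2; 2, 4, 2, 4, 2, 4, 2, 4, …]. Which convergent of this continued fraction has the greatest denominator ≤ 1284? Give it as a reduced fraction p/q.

a_0 = 2: 2/1  (≤ bound)
a_1 = 2: 5/2  (≤ bound)
a_2 = 4: 22/9  (≤ bound)
a_3 = 2: 49/20  (≤ bound)
a_4 = 4: 218/89  (≤ bound)
a_5 = 2: 485/198  (≤ bound)
a_6 = 4: 2158/881  (≤ bound)
a_7 = 2: 4801/1960  (> 1284, stop)

2158/881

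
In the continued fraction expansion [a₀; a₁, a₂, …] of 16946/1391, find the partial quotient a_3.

⌊16946/1391⌋ = 12, remainder 254
⌊1391/254⌋ = 5, remainder 121
⌊254/121⌋ = 2, remainder 12
⌊121/12⌋ = 10, remainder 1

10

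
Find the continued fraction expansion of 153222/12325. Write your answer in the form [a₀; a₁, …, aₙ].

[12; 2, 3, 6, 39, 1, 6]

153222 = 12·12325 + 5322, so a_0 = 12
12325 = 2·5322 + 1681, so a_1 = 2
5322 = 3·1681 + 279, so a_2 = 3
1681 = 6·279 + 7, so a_3 = 6
279 = 39·7 + 6, so a_4 = 39
7 = 1·6 + 1, so a_5 = 1
6 = 6·1 + 0, so a_6 = 6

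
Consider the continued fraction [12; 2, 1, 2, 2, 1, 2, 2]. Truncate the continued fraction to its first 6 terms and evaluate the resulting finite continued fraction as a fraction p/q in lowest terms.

334/27

Start with 1.
2 + 1/(1/1) = 2 + 1/1 = 3/1
2 + 1/(3/1) = 2 + 1/3 = 7/3
1 + 1/(7/3) = 1 + 3/7 = 10/7
2 + 1/(10/7) = 2 + 7/10 = 27/10
12 + 1/(27/10) = 12 + 10/27 = 334/27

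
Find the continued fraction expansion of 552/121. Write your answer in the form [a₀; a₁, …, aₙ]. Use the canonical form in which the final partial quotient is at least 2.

[4; 1, 1, 3, 1, 1, 7]

Repeatedly divide and take the remainder:
552 = 4·121 + 68, so a_0 = 4
121 = 1·68 + 53, so a_1 = 1
68 = 1·53 + 15, so a_2 = 1
53 = 3·15 + 8, so a_3 = 3
15 = 1·8 + 7, so a_4 = 1
8 = 1·7 + 1, so a_5 = 1
7 = 7·1 + 0, so a_6 = 7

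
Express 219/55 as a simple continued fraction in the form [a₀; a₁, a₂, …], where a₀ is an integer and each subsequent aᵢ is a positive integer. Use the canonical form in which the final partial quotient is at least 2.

219 = 3·55 + 54, so a_0 = 3
55 = 1·54 + 1, so a_1 = 1
54 = 54·1 + 0, so a_2 = 54

[3; 1, 54]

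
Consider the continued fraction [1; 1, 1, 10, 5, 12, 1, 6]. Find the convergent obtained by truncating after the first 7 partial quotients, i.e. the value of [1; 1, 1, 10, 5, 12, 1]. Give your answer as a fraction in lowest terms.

Use the convergent recurrence hₖ = aₖ·hₖ₋₁ + hₖ₋₂ (and likewise for the denominators kₖ):
a_0 = 1: 1/1
a_1 = 1: 2/1
a_2 = 1: 3/2
a_3 = 10: 32/21
a_4 = 5: 163/107
a_5 = 12: 1988/1305
a_6 = 1: 2151/1412

2151/1412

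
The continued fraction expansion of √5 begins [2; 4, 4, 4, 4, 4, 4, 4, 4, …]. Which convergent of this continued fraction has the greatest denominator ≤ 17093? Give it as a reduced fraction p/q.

12238/5473

a_0 = 2: 2/1  (≤ bound)
a_1 = 4: 9/4  (≤ bound)
a_2 = 4: 38/17  (≤ bound)
a_3 = 4: 161/72  (≤ bound)
a_4 = 4: 682/305  (≤ bound)
a_5 = 4: 2889/1292  (≤ bound)
a_6 = 4: 12238/5473  (≤ bound)
a_7 = 4: 51841/23184  (> 17093, stop)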